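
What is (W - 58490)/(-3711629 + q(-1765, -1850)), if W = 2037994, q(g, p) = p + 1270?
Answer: -1979504/3712209 ≈ -0.53324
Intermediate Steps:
q(g, p) = 1270 + p
(W - 58490)/(-3711629 + q(-1765, -1850)) = (2037994 - 58490)/(-3711629 + (1270 - 1850)) = 1979504/(-3711629 - 580) = 1979504/(-3712209) = 1979504*(-1/3712209) = -1979504/3712209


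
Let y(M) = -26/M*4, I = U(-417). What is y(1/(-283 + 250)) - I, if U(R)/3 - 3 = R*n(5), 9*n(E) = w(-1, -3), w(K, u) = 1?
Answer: 3562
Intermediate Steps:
n(E) = ⅑ (n(E) = (⅑)*1 = ⅑)
U(R) = 9 + R/3 (U(R) = 9 + 3*(R*(⅑)) = 9 + 3*(R/9) = 9 + R/3)
I = -130 (I = 9 + (⅓)*(-417) = 9 - 139 = -130)
y(M) = -104/M
y(1/(-283 + 250)) - I = -104/(1/(-283 + 250)) - 1*(-130) = -104/(1/(-33)) + 130 = -104/(-1/33) + 130 = -104*(-33) + 130 = 3432 + 130 = 3562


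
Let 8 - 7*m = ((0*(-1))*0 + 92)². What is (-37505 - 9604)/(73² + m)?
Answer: -47109/4121 ≈ -11.431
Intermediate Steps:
m = -1208 (m = 8/7 - ((0*(-1))*0 + 92)²/7 = 8/7 - (0*0 + 92)²/7 = 8/7 - (0 + 92)²/7 = 8/7 - ⅐*92² = 8/7 - ⅐*8464 = 8/7 - 8464/7 = -1208)
(-37505 - 9604)/(73² + m) = (-37505 - 9604)/(73² - 1208) = -47109/(5329 - 1208) = -47109/4121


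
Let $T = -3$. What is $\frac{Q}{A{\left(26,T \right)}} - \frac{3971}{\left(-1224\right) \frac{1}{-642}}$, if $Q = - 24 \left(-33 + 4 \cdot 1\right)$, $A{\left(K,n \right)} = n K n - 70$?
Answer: $- \frac{17385281}{8364} \approx -2078.6$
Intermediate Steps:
$A{\left(K,n \right)} = -70 + K n^{2}$ ($A{\left(K,n \right)} = K n n - 70 = K n^{2} - 70 = -70 + K n^{2}$)
$Q = 696$ ($Q = - 24 \left(-33 + 4\right) = \left(-24\right) \left(-29\right) = 696$)
$\frac{Q}{A{\left(26,T \right)}} - \frac{3971}{\left(-1224\right) \frac{1}{-642}} = \frac{696}{-70 + 26 \left(-3\right)^{2}} - \frac{3971}{\left(-1224\right) \frac{1}{-642}} = \frac{696}{-70 + 26 \cdot 9} - \frac{3971}{\left(-1224\right) \left(- \frac{1}{642}\right)} = \frac{696}{-70 + 234} - \frac{3971}{\frac{204}{107}} = \frac{696}{164} - \frac{424897}{204} = 696 \cdot \frac{1}{164} - \frac{424897}{204} = \frac{174}{41} - \frac{424897}{204} = - \frac{17385281}{8364}$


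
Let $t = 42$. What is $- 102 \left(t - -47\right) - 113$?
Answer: $-9191$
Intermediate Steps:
$- 102 \left(t - -47\right) - 113 = - 102 \left(42 - -47\right) - 113 = - 102 \left(42 + 47\right) - 113 = \left(-102\right) 89 - 113 = -9078 - 113 = -9191$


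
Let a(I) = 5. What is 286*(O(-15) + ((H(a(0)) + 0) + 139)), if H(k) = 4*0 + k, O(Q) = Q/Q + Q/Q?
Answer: 41756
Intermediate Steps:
O(Q) = 2 (O(Q) = 1 + 1 = 2)
H(k) = k (H(k) = 0 + k = k)
286*(O(-15) + ((H(a(0)) + 0) + 139)) = 286*(2 + ((5 + 0) + 139)) = 286*(2 + (5 + 139)) = 286*(2 + 144) = 286*146 = 41756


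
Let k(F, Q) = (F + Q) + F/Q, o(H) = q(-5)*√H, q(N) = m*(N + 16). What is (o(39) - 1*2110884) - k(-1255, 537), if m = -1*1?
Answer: -1133157887/537 - 11*√39 ≈ -2.1102e+6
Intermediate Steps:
m = -1
q(N) = -16 - N (q(N) = -(N + 16) = -(16 + N) = -16 - N)
o(H) = -11*√H (o(H) = (-16 - 1*(-5))*√H = (-16 + 5)*√H = -11*√H)
k(F, Q) = F + Q + F/Q
(o(39) - 1*2110884) - k(-1255, 537) = (-11*√39 - 1*2110884) - (-1255 + 537 - 1255/537) = (-11*√39 - 2110884) - (-1255 + 537 - 1255*1/537) = (-2110884 - 11*√39) - (-1255 + 537 - 1255/537) = (-2110884 - 11*√39) - 1*(-386821/537) = (-2110884 - 11*√39) + 386821/537 = -1133157887/537 - 11*√39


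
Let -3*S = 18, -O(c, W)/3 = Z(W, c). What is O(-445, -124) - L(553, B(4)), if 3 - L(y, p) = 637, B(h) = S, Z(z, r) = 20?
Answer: 574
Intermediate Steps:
O(c, W) = -60 (O(c, W) = -3*20 = -60)
S = -6 (S = -⅓*18 = -6)
B(h) = -6
L(y, p) = -634 (L(y, p) = 3 - 1*637 = 3 - 637 = -634)
O(-445, -124) - L(553, B(4)) = -60 - 1*(-634) = -60 + 634 = 574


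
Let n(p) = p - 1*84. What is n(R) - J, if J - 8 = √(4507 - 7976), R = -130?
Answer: -222 - I*√3469 ≈ -222.0 - 58.898*I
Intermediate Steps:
n(p) = -84 + p (n(p) = p - 84 = -84 + p)
J = 8 + I*√3469 (J = 8 + √(4507 - 7976) = 8 + √(-3469) = 8 + I*√3469 ≈ 8.0 + 58.898*I)
n(R) - J = (-84 - 130) - (8 + I*√3469) = -214 + (-8 - I*√3469) = -222 - I*√3469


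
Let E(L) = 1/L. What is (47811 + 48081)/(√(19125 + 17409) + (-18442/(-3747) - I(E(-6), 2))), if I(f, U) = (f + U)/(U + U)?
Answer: -42732659581536/3645567827375 + 9573863417088*√36534/3645567827375 ≈ 490.24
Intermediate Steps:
I(f, U) = (U + f)/(2*U) (I(f, U) = (U + f)/((2*U)) = (U + f)*(1/(2*U)) = (U + f)/(2*U))
(47811 + 48081)/(√(19125 + 17409) + (-18442/(-3747) - I(E(-6), 2))) = (47811 + 48081)/(√(19125 + 17409) + (-18442/(-3747) - (2 + 1/(-6))/(2*2))) = 95892/(√36534 + (-18442*(-1/3747) - (2 - ⅙)/(2*2))) = 95892/(√36534 + (18442/3747 - 11/(2*2*6))) = 95892/(√36534 + (18442/3747 - 1*11/24)) = 95892/(√36534 + (18442/3747 - 11/24)) = 95892/(√36534 + 44599/9992) = 95892/(44599/9992 + √36534)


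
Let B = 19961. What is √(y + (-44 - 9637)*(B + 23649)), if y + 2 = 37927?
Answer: I*√422150485 ≈ 20546.0*I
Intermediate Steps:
y = 37925 (y = -2 + 37927 = 37925)
√(y + (-44 - 9637)*(B + 23649)) = √(37925 + (-44 - 9637)*(19961 + 23649)) = √(37925 - 9681*43610) = √(37925 - 422188410) = √(-422150485) = I*√422150485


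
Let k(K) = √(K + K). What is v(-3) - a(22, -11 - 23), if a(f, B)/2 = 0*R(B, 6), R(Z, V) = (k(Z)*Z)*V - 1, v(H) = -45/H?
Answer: 15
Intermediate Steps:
k(K) = √2*√K (k(K) = √(2*K) = √2*√K)
R(Z, V) = -1 + V*√2*Z^(3/2) (R(Z, V) = ((√2*√Z)*Z)*V - 1 = (√2*Z^(3/2))*V - 1 = V*√2*Z^(3/2) - 1 = -1 + V*√2*Z^(3/2))
a(f, B) = 0 (a(f, B) = 2*(0*(-1 + 6*√2*B^(3/2))) = 2*0 = 0)
v(-3) - a(22, -11 - 23) = -45/(-3) - 1*0 = -45*(-⅓) + 0 = 15 + 0 = 15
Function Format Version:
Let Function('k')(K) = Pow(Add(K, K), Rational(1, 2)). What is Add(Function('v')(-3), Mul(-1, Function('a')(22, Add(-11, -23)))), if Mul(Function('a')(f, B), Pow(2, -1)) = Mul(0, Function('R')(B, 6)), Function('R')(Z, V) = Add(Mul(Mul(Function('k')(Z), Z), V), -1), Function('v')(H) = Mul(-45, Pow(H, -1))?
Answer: 15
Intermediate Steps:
Function('k')(K) = Mul(Pow(2, Rational(1, 2)), Pow(K, Rational(1, 2))) (Function('k')(K) = Pow(Mul(2, K), Rational(1, 2)) = Mul(Pow(2, Rational(1, 2)), Pow(K, Rational(1, 2))))
Function('R')(Z, V) = Add(-1, Mul(V, Pow(2, Rational(1, 2)), Pow(Z, Rational(3, 2)))) (Function('R')(Z, V) = Add(Mul(Mul(Mul(Pow(2, Rational(1, 2)), Pow(Z, Rational(1, 2))), Z), V), -1) = Add(Mul(Mul(Pow(2, Rational(1, 2)), Pow(Z, Rational(3, 2))), V), -1) = Add(Mul(V, Pow(2, Rational(1, 2)), Pow(Z, Rational(3, 2))), -1) = Add(-1, Mul(V, Pow(2, Rational(1, 2)), Pow(Z, Rational(3, 2)))))
Function('a')(f, B) = 0 (Function('a')(f, B) = Mul(2, Mul(0, Add(-1, Mul(6, Pow(2, Rational(1, 2)), Pow(B, Rational(3, 2)))))) = Mul(2, 0) = 0)
Add(Function('v')(-3), Mul(-1, Function('a')(22, Add(-11, -23)))) = Add(Mul(-45, Pow(-3, -1)), Mul(-1, 0)) = Add(Mul(-45, Rational(-1, 3)), 0) = Add(15, 0) = 15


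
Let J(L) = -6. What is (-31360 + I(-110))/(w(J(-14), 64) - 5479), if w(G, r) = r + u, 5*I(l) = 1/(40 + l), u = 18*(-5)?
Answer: 3658667/642250 ≈ 5.6966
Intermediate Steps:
u = -90
I(l) = 1/(5*(40 + l))
w(G, r) = -90 + r (w(G, r) = r - 90 = -90 + r)
(-31360 + I(-110))/(w(J(-14), 64) - 5479) = (-31360 + 1/(5*(40 - 110)))/((-90 + 64) - 5479) = (-31360 + (1/5)/(-70))/(-26 - 5479) = (-31360 + (1/5)*(-1/70))/(-5505) = (-31360 - 1/350)*(-1/5505) = -10976001/350*(-1/5505) = 3658667/642250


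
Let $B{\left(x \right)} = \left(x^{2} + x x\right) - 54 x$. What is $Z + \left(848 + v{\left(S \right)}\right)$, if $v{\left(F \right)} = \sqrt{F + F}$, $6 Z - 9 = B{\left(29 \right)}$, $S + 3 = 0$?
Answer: $\frac{5213}{6} + i \sqrt{6} \approx 868.83 + 2.4495 i$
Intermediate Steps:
$B{\left(x \right)} = - 54 x + 2 x^{2}$ ($B{\left(x \right)} = \left(x^{2} + x^{2}\right) - 54 x = 2 x^{2} - 54 x = - 54 x + 2 x^{2}$)
$S = -3$ ($S = -3 + 0 = -3$)
$Z = \frac{125}{6}$ ($Z = \frac{3}{2} + \frac{2 \cdot 29 \left(-27 + 29\right)}{6} = \frac{3}{2} + \frac{2 \cdot 29 \cdot 2}{6} = \frac{3}{2} + \frac{1}{6} \cdot 116 = \frac{3}{2} + \frac{58}{3} = \frac{125}{6} \approx 20.833$)
$v{\left(F \right)} = \sqrt{2} \sqrt{F}$ ($v{\left(F \right)} = \sqrt{2 F} = \sqrt{2} \sqrt{F}$)
$Z + \left(848 + v{\left(S \right)}\right) = \frac{125}{6} + \left(848 + \sqrt{2} \sqrt{-3}\right) = \frac{125}{6} + \left(848 + \sqrt{2} i \sqrt{3}\right) = \frac{125}{6} + \left(848 + i \sqrt{6}\right) = \frac{5213}{6} + i \sqrt{6}$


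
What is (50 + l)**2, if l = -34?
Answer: 256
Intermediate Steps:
(50 + l)**2 = (50 - 34)**2 = 16**2 = 256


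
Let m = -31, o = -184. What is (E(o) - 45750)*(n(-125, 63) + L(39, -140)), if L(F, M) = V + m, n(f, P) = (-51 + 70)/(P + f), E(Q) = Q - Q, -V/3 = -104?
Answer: -398093625/31 ≈ -1.2842e+7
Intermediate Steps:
V = 312 (V = -3*(-104) = 312)
E(Q) = 0
n(f, P) = 19/(P + f)
L(F, M) = 281 (L(F, M) = 312 - 31 = 281)
(E(o) - 45750)*(n(-125, 63) + L(39, -140)) = (0 - 45750)*(19/(63 - 125) + 281) = -45750*(19/(-62) + 281) = -45750*(19*(-1/62) + 281) = -45750*(-19/62 + 281) = -45750*17403/62 = -398093625/31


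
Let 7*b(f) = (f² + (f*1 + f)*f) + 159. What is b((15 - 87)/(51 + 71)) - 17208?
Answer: -447621249/26047 ≈ -17185.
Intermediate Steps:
b(f) = 159/7 + 3*f²/7 (b(f) = ((f² + (f*1 + f)*f) + 159)/7 = ((f² + (f + f)*f) + 159)/7 = ((f² + (2*f)*f) + 159)/7 = ((f² + 2*f²) + 159)/7 = (3*f² + 159)/7 = (159 + 3*f²)/7 = 159/7 + 3*f²/7)
b((15 - 87)/(51 + 71)) - 17208 = (159/7 + 3*((15 - 87)/(51 + 71))²/7) - 17208 = (159/7 + 3*(-72/122)²/7) - 17208 = (159/7 + 3*(-72*1/122)²/7) - 17208 = (159/7 + 3*(-36/61)²/7) - 17208 = (159/7 + (3/7)*(1296/3721)) - 17208 = (159/7 + 3888/26047) - 17208 = 595527/26047 - 17208 = -447621249/26047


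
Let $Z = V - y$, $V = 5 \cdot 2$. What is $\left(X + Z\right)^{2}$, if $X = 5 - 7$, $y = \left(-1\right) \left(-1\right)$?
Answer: $49$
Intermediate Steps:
$y = 1$
$V = 10$
$X = -2$ ($X = 5 - 7 = -2$)
$Z = 9$ ($Z = 10 - 1 = 9$)
$\left(X + Z\right)^{2} = \left(-2 + 9\right)^{2} = 7^{2} = 49$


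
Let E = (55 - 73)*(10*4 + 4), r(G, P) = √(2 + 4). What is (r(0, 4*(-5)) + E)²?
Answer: (792 - √6)² ≈ 6.2339e+5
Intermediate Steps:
r(G, P) = √6
E = -792 (E = -18*(40 + 4) = -18*44 = -792)
(r(0, 4*(-5)) + E)² = (√6 - 792)² = (-792 + √6)²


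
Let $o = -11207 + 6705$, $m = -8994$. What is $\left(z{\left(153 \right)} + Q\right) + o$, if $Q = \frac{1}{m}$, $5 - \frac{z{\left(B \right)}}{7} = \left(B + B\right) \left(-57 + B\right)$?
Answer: $- \frac{1889630407}{8994} \approx -2.101 \cdot 10^{5}$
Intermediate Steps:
$z{\left(B \right)} = 35 - 14 B \left(-57 + B\right)$ ($z{\left(B \right)} = 35 - 7 \left(B + B\right) \left(-57 + B\right) = 35 - 7 \cdot 2 B \left(-57 + B\right) = 35 - 14 B \left(-57 + B\right)$)
$Q = - \frac{1}{8994}$ ($Q = \frac{1}{-8994} = - \frac{1}{8994} \approx -0.00011119$)
$o = -4502$
$\left(z{\left(153 \right)} + Q\right) + o = \left(\left(35 - 14 \cdot 153^{2} + 798 \cdot 153\right) - \frac{1}{8994}\right) - 4502 = \left(\left(35 - 327726 + 122094\right) - \frac{1}{8994}\right) - 4502 = \left(-205597 - \frac{1}{8994}\right) - 4502 = - \frac{1849139419}{8994} - 4502 = - \frac{1889630407}{8994}$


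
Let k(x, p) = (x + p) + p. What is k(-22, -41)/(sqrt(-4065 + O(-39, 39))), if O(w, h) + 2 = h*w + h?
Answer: 104*I*sqrt(5549)/5549 ≈ 1.3961*I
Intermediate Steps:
k(x, p) = x + 2*p (k(x, p) = (p + x) + p = x + 2*p)
O(w, h) = -2 + h + h*w (O(w, h) = -2 + (h*w + h) = -2 + (h + h*w) = -2 + h + h*w)
k(-22, -41)/(sqrt(-4065 + O(-39, 39))) = (-22 + 2*(-41))/(sqrt(-4065 + (-2 + 39 + 39*(-39)))) = (-22 - 82)/(sqrt(-4065 + (-2 + 39 - 1521))) = -104/sqrt(-4065 - 1484) = -104*(-I*sqrt(5549)/5549) = -(-104)*I*sqrt(5549)/5549 = 104*I*sqrt(5549)/5549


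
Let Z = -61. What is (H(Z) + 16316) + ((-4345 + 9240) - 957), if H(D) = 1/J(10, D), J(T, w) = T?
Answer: 202541/10 ≈ 20254.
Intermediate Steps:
H(D) = ⅒ (H(D) = 1/10 = ⅒)
(H(Z) + 16316) + ((-4345 + 9240) - 957) = (⅒ + 16316) + ((-4345 + 9240) - 957) = 163161/10 + (4895 - 957) = 163161/10 + 3938 = 202541/10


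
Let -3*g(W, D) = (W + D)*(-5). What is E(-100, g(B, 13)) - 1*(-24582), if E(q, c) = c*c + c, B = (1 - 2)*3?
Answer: 223888/9 ≈ 24876.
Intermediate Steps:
B = -3 (B = -1*3 = -3)
g(W, D) = 5*D/3 + 5*W/3 (g(W, D) = -(W + D)*(-5)/3 = -(D + W)*(-5)/3 = -(-5*D - 5*W)/3 = 5*D/3 + 5*W/3)
E(q, c) = c + c**2 (E(q, c) = c**2 + c = c + c**2)
E(-100, g(B, 13)) - 1*(-24582) = ((5/3)*13 + (5/3)*(-3))*(1 + ((5/3)*13 + (5/3)*(-3))) - 1*(-24582) = (65/3 - 5)*(1 + (65/3 - 5)) + 24582 = 50*(1 + 50/3)/3 + 24582 = (50/3)*(53/3) + 24582 = 2650/9 + 24582 = 223888/9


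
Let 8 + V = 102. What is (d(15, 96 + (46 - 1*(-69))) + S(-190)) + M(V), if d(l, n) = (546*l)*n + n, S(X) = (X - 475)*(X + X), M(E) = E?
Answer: 1981095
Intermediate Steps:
V = 94 (V = -8 + 102 = 94)
S(X) = 2*X*(-475 + X) (S(X) = (-475 + X)*(2*X) = 2*X*(-475 + X))
d(l, n) = n + 546*l*n (d(l, n) = 546*l*n + n = n + 546*l*n)
(d(15, 96 + (46 - 1*(-69))) + S(-190)) + M(V) = ((96 + (46 - 1*(-69)))*(1 + 546*15) + 2*(-190)*(-475 - 190)) + 94 = ((96 + (46 + 69))*(1 + 8190) + 2*(-190)*(-665)) + 94 = ((96 + 115)*8191 + 252700) + 94 = (211*8191 + 252700) + 94 = (1728301 + 252700) + 94 = 1981001 + 94 = 1981095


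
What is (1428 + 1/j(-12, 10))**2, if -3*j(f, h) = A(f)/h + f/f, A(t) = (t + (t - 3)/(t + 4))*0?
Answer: 2030625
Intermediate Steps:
A(t) = 0 (A(t) = (t + (-3 + t)/(4 + t))*0 = 0)
j(f, h) = -1/3 (j(f, h) = -(0/h + f/f)/3 = -(0 + 1)/3 = -1/3*1 = -1/3)
(1428 + 1/j(-12, 10))**2 = (1428 + 1/(-1/3))**2 = (1428 - 3)**2 = 1425**2 = 2030625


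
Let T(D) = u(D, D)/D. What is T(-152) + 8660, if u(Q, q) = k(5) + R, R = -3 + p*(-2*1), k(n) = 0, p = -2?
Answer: 1316319/152 ≈ 8660.0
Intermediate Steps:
R = 1 (R = -3 - (-4) = -3 - 2*(-2) = -3 + 4 = 1)
u(Q, q) = 1 (u(Q, q) = 0 + 1 = 1)
T(D) = 1/D
T(-152) + 8660 = 1/(-152) + 8660 = -1/152 + 8660 = 1316319/152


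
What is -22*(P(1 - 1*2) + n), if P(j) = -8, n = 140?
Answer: -2904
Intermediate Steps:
-22*(P(1 - 1*2) + n) = -22*(-8 + 140) = -22*132 = -2904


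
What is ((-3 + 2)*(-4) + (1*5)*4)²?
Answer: 576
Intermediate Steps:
((-3 + 2)*(-4) + (1*5)*4)² = (-1*(-4) + 5*4)² = (4 + 20)² = 24² = 576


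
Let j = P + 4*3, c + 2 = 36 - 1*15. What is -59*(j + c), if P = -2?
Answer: -1711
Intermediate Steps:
c = 19 (c = -2 + (36 - 1*15) = -2 + (36 - 15) = -2 + 21 = 19)
j = 10 (j = -2 + 4*3 = -2 + 12 = 10)
-59*(j + c) = -59*(10 + 19) = -59*29 = -1711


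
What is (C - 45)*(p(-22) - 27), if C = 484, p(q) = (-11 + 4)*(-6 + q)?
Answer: 74191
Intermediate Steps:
p(q) = 42 - 7*q (p(q) = -7*(-6 + q) = 42 - 7*q)
(C - 45)*(p(-22) - 27) = (484 - 45)*((42 - 7*(-22)) - 27) = 439*((42 + 154) - 27) = 439*(196 - 27) = 439*169 = 74191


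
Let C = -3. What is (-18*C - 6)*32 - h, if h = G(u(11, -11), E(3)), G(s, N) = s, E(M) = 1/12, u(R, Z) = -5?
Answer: 1541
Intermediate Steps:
E(M) = 1/12
h = -5
(-18*C - 6)*32 - h = (-18*(-3) - 6)*32 - 1*(-5) = (54 - 6)*32 + 5 = 48*32 + 5 = 1536 + 5 = 1541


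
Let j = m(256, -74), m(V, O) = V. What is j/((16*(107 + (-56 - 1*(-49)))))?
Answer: 4/25 ≈ 0.16000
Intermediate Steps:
j = 256
j/((16*(107 + (-56 - 1*(-49))))) = 256/((16*(107 + (-56 - 1*(-49))))) = 256/((16*(107 + (-56 + 49)))) = 256/((16*(107 - 7))) = 256/((16*100)) = 256/1600 = 256*(1/1600) = 4/25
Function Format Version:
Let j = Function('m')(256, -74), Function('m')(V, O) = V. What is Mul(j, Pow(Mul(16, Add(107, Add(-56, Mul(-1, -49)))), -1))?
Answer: Rational(4, 25) ≈ 0.16000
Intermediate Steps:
j = 256
Mul(j, Pow(Mul(16, Add(107, Add(-56, Mul(-1, -49)))), -1)) = Mul(256, Pow(Mul(16, Add(107, Add(-56, Mul(-1, -49)))), -1)) = Mul(256, Pow(Mul(16, Add(107, Add(-56, 49))), -1)) = Mul(256, Pow(Mul(16, Add(107, -7)), -1)) = Mul(256, Pow(Mul(16, 100), -1)) = Mul(256, Pow(1600, -1)) = Mul(256, Rational(1, 1600)) = Rational(4, 25)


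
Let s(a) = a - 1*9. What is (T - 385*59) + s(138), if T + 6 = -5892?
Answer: -28484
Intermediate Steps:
T = -5898 (T = -6 - 5892 = -5898)
s(a) = -9 + a (s(a) = a - 9 = -9 + a)
(T - 385*59) + s(138) = (-5898 - 385*59) + (-9 + 138) = (-5898 - 22715) + 129 = -28613 + 129 = -28484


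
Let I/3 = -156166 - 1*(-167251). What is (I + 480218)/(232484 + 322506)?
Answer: 513473/554990 ≈ 0.92519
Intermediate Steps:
I = 33255 (I = 3*(-156166 - 1*(-167251)) = 3*(-156166 + 167251) = 3*11085 = 33255)
(I + 480218)/(232484 + 322506) = (33255 + 480218)/(232484 + 322506) = 513473/554990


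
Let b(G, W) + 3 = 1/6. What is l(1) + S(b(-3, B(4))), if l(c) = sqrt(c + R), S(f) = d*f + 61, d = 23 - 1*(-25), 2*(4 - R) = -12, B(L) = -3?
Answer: -75 + sqrt(11) ≈ -71.683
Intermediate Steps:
b(G, W) = -17/6 (b(G, W) = -3 + 1/6 = -17/6)
R = 10 (R = 4 - 1/2*(-12) = 4 + 6 = 10)
d = 48 (d = 23 + 25 = 48)
S(f) = 61 + 48*f (S(f) = 48*f + 61 = 61 + 48*f)
l(c) = sqrt(10 + c) (l(c) = sqrt(c + 10) = sqrt(10 + c))
l(1) + S(b(-3, B(4))) = sqrt(10 + 1) + (61 + 48*(-17/6)) = sqrt(11) + (61 - 136) = sqrt(11) - 75 = -75 + sqrt(11)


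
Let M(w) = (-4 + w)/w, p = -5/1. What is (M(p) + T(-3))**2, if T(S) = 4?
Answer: 841/25 ≈ 33.640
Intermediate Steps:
p = -5 (p = -5*1 = -5)
M(w) = (-4 + w)/w
(M(p) + T(-3))**2 = ((-4 - 5)/(-5) + 4)**2 = (-1/5*(-9) + 4)**2 = (9/5 + 4)**2 = (29/5)**2 = 841/25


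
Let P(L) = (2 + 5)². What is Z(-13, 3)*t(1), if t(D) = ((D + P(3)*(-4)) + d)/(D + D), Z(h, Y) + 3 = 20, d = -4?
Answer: -3383/2 ≈ -1691.5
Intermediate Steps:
P(L) = 49 (P(L) = 7² = 49)
Z(h, Y) = 17 (Z(h, Y) = -3 + 20 = 17)
t(D) = (-200 + D)/(2*D) (t(D) = ((D + 49*(-4)) - 4)/(D + D) = ((D - 196) - 4)/((2*D)) = ((-196 + D) - 4)*(1/(2*D)) = (-200 + D)*(1/(2*D)) = (-200 + D)/(2*D))
Z(-13, 3)*t(1) = 17*((½)*(-200 + 1)/1) = 17*((½)*1*(-199)) = 17*(-199/2) = -3383/2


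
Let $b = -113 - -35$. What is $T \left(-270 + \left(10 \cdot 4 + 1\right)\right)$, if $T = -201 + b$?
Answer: $63891$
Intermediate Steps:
$b = -78$ ($b = -113 + 35 = -78$)
$T = -279$ ($T = -201 - 78 = -279$)
$T \left(-270 + \left(10 \cdot 4 + 1\right)\right) = - 279 \left(-270 + \left(10 \cdot 4 + 1\right)\right) = - 279 \left(-270 + \left(40 + 1\right)\right) = - 279 \left(-270 + 41\right) = \left(-279\right) \left(-229\right) = 63891$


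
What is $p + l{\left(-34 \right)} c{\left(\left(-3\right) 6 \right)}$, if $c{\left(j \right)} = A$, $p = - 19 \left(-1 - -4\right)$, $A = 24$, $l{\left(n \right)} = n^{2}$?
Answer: $27687$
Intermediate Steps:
$p = -57$ ($p = - 19 \left(-1 + 4\right) = \left(-19\right) 3 = -57$)
$c{\left(j \right)} = 24$
$p + l{\left(-34 \right)} c{\left(\left(-3\right) 6 \right)} = -57 + \left(-34\right)^{2} \cdot 24 = -57 + 1156 \cdot 24 = -57 + 27744 = 27687$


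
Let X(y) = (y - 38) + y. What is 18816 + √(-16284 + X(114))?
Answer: 18816 + I*√16094 ≈ 18816.0 + 126.86*I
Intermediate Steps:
X(y) = -38 + 2*y (X(y) = (-38 + y) + y = -38 + 2*y)
18816 + √(-16284 + X(114)) = 18816 + √(-16284 + (-38 + 2*114)) = 18816 + √(-16284 + (-38 + 228)) = 18816 + √(-16284 + 190) = 18816 + √(-16094) = 18816 + I*√16094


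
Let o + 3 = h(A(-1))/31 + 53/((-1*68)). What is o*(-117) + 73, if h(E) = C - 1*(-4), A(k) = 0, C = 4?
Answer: 1022375/2108 ≈ 485.00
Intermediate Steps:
h(E) = 8 (h(E) = 4 - 1*(-4) = 4 + 4 = 8)
o = -7423/2108 (o = -3 + (8/31 + 53/((-1*68))) = -3 + (8*(1/31) + 53/(-68)) = -3 + (8/31 + 53*(-1/68)) = -3 + (8/31 - 53/68) = -3 - 1099/2108 = -7423/2108 ≈ -3.5213)
o*(-117) + 73 = -7423/2108*(-117) + 73 = 868491/2108 + 73 = 1022375/2108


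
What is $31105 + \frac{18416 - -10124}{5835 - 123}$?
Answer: $\frac{44425075}{1428} \approx 31110.0$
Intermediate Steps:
$31105 + \frac{18416 - -10124}{5835 - 123} = 31105 + \frac{18416 + 10124}{5712} = 31105 + 28540 \cdot \frac{1}{5712} = 31105 + \frac{7135}{1428} = \frac{44425075}{1428}$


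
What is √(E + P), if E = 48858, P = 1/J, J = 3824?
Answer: √44653085327/956 ≈ 221.04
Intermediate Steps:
P = 1/3824 ≈ 0.00026151
√(E + P) = √(48858 + 1/3824) = √(186832993/3824) = √44653085327/956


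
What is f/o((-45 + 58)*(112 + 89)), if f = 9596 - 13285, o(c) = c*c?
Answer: -3689/6827769 ≈ -0.00054029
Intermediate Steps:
o(c) = c**2
f = -3689
f/o((-45 + 58)*(112 + 89)) = -3689*1/((-45 + 58)**2*(112 + 89)**2) = -3689/((13*201)**2) = -3689/(2613**2) = -3689/6827769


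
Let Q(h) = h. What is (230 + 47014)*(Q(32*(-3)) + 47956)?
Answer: 2261097840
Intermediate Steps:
(230 + 47014)*(Q(32*(-3)) + 47956) = (230 + 47014)*(32*(-3) + 47956) = 47244*(-96 + 47956) = 47244*47860 = 2261097840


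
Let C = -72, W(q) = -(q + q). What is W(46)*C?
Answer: 6624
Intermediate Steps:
W(q) = -2*q
W(46)*C = -2*46*(-72) = -92*(-72) = 6624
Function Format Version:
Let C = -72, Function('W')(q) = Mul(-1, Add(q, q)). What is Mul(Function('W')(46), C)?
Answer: 6624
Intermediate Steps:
Function('W')(q) = Mul(-2, q) (Function('W')(q) = Mul(-1, Mul(2, q)) = Mul(-2, q))
Mul(Function('W')(46), C) = Mul(Mul(-2, 46), -72) = Mul(-92, -72) = 6624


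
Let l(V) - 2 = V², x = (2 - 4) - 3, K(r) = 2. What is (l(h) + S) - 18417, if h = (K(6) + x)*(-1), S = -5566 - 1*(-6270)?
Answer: -17702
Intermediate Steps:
x = -5 (x = -2 - 3 = -5)
S = 704 (S = -5566 + 6270 = 704)
h = 3 (h = (2 - 5)*(-1) = -3*(-1) = 3)
l(V) = 2 + V²
(l(h) + S) - 18417 = ((2 + 3²) + 704) - 18417 = ((2 + 9) + 704) - 18417 = (11 + 704) - 18417 = 715 - 18417 = -17702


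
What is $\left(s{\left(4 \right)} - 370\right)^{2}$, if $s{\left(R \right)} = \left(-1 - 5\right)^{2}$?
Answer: $111556$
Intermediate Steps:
$s{\left(R \right)} = 36$ ($s{\left(R \right)} = \left(-6\right)^{2} = 36$)
$\left(s{\left(4 \right)} - 370\right)^{2} = \left(36 - 370\right)^{2} = \left(-334\right)^{2} = 111556$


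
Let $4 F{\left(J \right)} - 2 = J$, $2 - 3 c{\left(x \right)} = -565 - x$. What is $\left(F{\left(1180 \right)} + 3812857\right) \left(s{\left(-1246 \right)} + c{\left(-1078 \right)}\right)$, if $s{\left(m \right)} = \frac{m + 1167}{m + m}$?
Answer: $- \frac{9709620868375}{14952} \approx -6.4939 \cdot 10^{8}$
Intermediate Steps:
$s{\left(m \right)} = \frac{1167 + m}{2 m}$
$c{\left(x \right)} = 189 + \frac{x}{3}$ ($c{\left(x \right)} = \frac{2}{3} - \frac{-565 - x}{3} = \frac{2}{3} + \left(\frac{565}{3} + \frac{x}{3}\right) = 189 + \frac{x}{3}$)
$F{\left(J \right)} = \frac{1}{2} + \frac{J}{4}$
$\left(F{\left(1180 \right)} + 3812857\right) \left(s{\left(-1246 \right)} + c{\left(-1078 \right)}\right) = \left(\left(\frac{1}{2} + \frac{1}{4} \cdot 1180\right) + 3812857\right) \left(\frac{1167 - 1246}{2 \left(-1246\right)} + \left(189 + \frac{1}{3} \left(-1078\right)\right)\right) = \left(\left(\frac{1}{2} + 295\right) + 3812857\right) \left(\frac{1}{2} \left(- \frac{1}{1246}\right) \left(-79\right) + \left(189 - \frac{1078}{3}\right)\right) = \left(\frac{591}{2} + 3812857\right) \left(\frac{79}{2492} - \frac{511}{3}\right) = \frac{7626305}{2} \left(- \frac{1273175}{7476}\right) = - \frac{9709620868375}{14952}$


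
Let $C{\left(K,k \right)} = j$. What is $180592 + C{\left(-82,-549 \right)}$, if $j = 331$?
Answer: $180923$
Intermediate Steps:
$C{\left(K,k \right)} = 331$
$180592 + C{\left(-82,-549 \right)} = 180592 + 331 = 180923$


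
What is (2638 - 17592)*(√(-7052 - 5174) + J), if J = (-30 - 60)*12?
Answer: 16150320 - 14954*I*√12226 ≈ 1.615e+7 - 1.6535e+6*I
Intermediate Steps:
J = -1080 (J = -90*12 = -1080)
(2638 - 17592)*(√(-7052 - 5174) + J) = (2638 - 17592)*(√(-7052 - 5174) - 1080) = -14954*(√(-12226) - 1080) = -14954*(I*√12226 - 1080) = -14954*(-1080 + I*√12226) = 16150320 - 14954*I*√12226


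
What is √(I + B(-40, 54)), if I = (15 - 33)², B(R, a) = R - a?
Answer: √230 ≈ 15.166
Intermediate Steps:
I = 324 (I = (-18)² = 324)
√(I + B(-40, 54)) = √(324 + (-40 - 1*54)) = √(324 + (-40 - 54)) = √(324 - 94) = √230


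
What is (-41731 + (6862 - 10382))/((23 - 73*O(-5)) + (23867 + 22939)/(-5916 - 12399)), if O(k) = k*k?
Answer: 276257355/11016812 ≈ 25.076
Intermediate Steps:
O(k) = k²
(-41731 + (6862 - 10382))/((23 - 73*O(-5)) + (23867 + 22939)/(-5916 - 12399)) = (-41731 + (6862 - 10382))/((23 - 73*(-5)²) + (23867 + 22939)/(-5916 - 12399)) = (-41731 - 3520)/((23 - 73*25) + 46806/(-18315)) = -45251/((23 - 1825) + 46806*(-1/18315)) = -45251/(-1802 - 15602/6105) = -45251/(-11016812/6105) = -45251*(-6105/11016812) = 276257355/11016812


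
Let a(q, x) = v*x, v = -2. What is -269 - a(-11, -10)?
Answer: -289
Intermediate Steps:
a(q, x) = -2*x
-269 - a(-11, -10) = -269 - (-2)*(-10) = -269 - 1*20 = -269 - 20 = -289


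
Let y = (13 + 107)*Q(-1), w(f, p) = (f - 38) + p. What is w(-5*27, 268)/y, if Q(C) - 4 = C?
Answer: 19/72 ≈ 0.26389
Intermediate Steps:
Q(C) = 4 + C
w(f, p) = -38 + f + p (w(f, p) = (-38 + f) + p = -38 + f + p)
y = 360 (y = (13 + 107)*(4 - 1) = 120*3 = 360)
w(-5*27, 268)/y = (-38 - 5*27 + 268)/360 = (-38 - 135 + 268)*(1/360) = 95*(1/360) = 19/72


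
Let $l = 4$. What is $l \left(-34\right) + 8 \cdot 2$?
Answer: $-120$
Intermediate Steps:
$l \left(-34\right) + 8 \cdot 2 = 4 \left(-34\right) + 8 \cdot 2 = -136 + 16 = -120$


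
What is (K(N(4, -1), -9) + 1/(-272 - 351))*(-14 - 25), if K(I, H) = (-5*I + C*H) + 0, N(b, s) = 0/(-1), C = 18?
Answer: 3936153/623 ≈ 6318.1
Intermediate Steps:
N(b, s) = 0 (N(b, s) = 0*(-1) = 0)
K(I, H) = -5*I + 18*H (K(I, H) = (-5*I + 18*H) + 0 = -5*I + 18*H)
(K(N(4, -1), -9) + 1/(-272 - 351))*(-14 - 25) = ((-5*0 + 18*(-9)) + 1/(-272 - 351))*(-14 - 25) = ((0 - 162) + 1/(-623))*(-39) = (-162 - 1/623)*(-39) = -100927/623*(-39) = 3936153/623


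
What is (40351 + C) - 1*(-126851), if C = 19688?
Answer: 186890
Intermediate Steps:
(40351 + C) - 1*(-126851) = (40351 + 19688) - 1*(-126851) = 60039 + 126851 = 186890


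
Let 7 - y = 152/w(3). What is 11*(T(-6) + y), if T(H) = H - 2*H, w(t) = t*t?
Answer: -385/9 ≈ -42.778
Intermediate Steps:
w(t) = t²
T(H) = -H
y = -89/9 (y = 7 - 152/(3²) = 7 - 152/9 = -89/9 ≈ -9.8889)
11*(T(-6) + y) = 11*(-1*(-6) - 89/9) = 11*(6 - 89/9) = 11*(-35/9) = -385/9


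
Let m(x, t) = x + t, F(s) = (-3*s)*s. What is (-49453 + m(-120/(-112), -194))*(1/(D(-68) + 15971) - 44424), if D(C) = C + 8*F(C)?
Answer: 978510021273993/443674 ≈ 2.2055e+9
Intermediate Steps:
F(s) = -3*s²
D(C) = C - 24*C² (D(C) = C + 8*(-3*C²) = C - 24*C²)
m(x, t) = t + x
(-49453 + m(-120/(-112), -194))*(1/(D(-68) + 15971) - 44424) = (-49453 + (-194 - 120/(-112)))*(1/(-68*(1 - 24*(-68)) + 15971) - 44424) = (-49453 + (-194 - 120*(-1/112)))*(1/(-68*(1 + 1632) + 15971) - 44424) = (-49453 + (-194 + 15/14))*(1/(-68*1633 + 15971) - 44424) = (-49453 - 2701/14)*(1/(-111044 + 15971) - 44424) = -695043*(1/(-95073) - 44424)/14 = -695043*(-1/95073 - 44424)/14 = -695043/14*(-4223522953/95073) = 978510021273993/443674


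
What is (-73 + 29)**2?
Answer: 1936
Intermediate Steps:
(-73 + 29)**2 = (-44)**2 = 1936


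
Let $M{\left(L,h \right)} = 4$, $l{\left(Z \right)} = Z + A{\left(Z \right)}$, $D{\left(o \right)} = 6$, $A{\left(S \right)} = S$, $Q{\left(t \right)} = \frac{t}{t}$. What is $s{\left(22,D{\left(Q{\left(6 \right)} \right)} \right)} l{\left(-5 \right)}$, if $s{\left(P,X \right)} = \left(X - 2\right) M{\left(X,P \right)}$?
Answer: $-160$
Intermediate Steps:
$Q{\left(t \right)} = 1$
$l{\left(Z \right)} = 2 Z$ ($l{\left(Z \right)} = Z + Z = 2 Z$)
$s{\left(P,X \right)} = -8 + 4 X$ ($s{\left(P,X \right)} = \left(X - 2\right) 4 = \left(-2 + X\right) 4 = -8 + 4 X$)
$s{\left(22,D{\left(Q{\left(6 \right)} \right)} \right)} l{\left(-5 \right)} = \left(-8 + 4 \cdot 6\right) 2 \left(-5\right) = \left(-8 + 24\right) \left(-10\right) = 16 \left(-10\right) = -160$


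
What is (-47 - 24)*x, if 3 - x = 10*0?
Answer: -213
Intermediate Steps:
x = 3 (x = 3 - 10*0 = 3 - 1*0 = 3 + 0 = 3)
(-47 - 24)*x = (-47 - 24)*3 = -71*3 = -213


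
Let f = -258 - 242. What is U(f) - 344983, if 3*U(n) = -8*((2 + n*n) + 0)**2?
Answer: -166669678327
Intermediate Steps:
f = -500
U(n) = -8*(2 + n**2)**2/3 (U(n) = (-8*((2 + n*n) + 0)**2)/3 = (-8*((2 + n**2) + 0)**2)/3 = (-8*(2 + n**2)**2)/3 = -8*(2 + n**2)**2/3)
U(f) - 344983 = -8*(2 + (-500)**2)**2/3 - 344983 = -8*(2 + 250000)**2/3 - 344983 = -8/3*250002**2 - 344983 = -8/3*62501000004 - 344983 = -166669333344 - 344983 = -166669678327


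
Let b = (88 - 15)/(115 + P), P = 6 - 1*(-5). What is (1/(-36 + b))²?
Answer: 15876/19918369 ≈ 0.00079705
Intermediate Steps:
P = 11 (P = 6 + 5 = 11)
b = 73/126 (b = (88 - 15)/(115 + 11) = 73/126 ≈ 0.57936)
(1/(-36 + b))² = (1/(-36 + 73/126))² = (1/(-4463/126))² = (-126/4463)² = 15876/19918369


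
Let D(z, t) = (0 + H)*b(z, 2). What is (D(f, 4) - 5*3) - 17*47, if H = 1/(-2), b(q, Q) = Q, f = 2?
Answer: -815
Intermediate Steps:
H = -½ ≈ -0.50000
D(z, t) = -1 (D(z, t) = (0 - ½)*2 = -½*2 = -1)
(D(f, 4) - 5*3) - 17*47 = (-1 - 5*3) - 17*47 = (-1 - 15) - 799 = -16 - 799 = -815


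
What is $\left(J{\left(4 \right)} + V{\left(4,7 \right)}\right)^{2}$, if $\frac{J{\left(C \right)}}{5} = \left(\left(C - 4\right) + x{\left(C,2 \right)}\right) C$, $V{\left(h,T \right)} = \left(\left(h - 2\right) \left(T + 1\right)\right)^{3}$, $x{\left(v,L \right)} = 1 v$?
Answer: $17438976$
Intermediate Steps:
$x{\left(v,L \right)} = v$
$V{\left(h,T \right)} = \left(1 + T\right)^{3} \left(-2 + h\right)^{3}$ ($V{\left(h,T \right)} = \left(\left(-2 + h\right) \left(1 + T\right)\right)^{3} = \left(\left(1 + T\right) \left(-2 + h\right)\right)^{3} = \left(1 + T\right)^{3} \left(-2 + h\right)^{3}$)
$J{\left(C \right)} = 5 C \left(-4 + 2 C\right)$ ($J{\left(C \right)} = 5 \left(\left(C - 4\right) + C\right) C = 5 \left(\left(-4 + C\right) + C\right) C = 5 \left(-4 + 2 C\right) C = 5 C \left(-4 + 2 C\right)$)
$\left(J{\left(4 \right)} + V{\left(4,7 \right)}\right)^{2} = \left(10 \cdot 4 \left(-2 + 4\right) + \left(1 + 7\right)^{3} \left(-2 + 4\right)^{3}\right)^{2} = \left(10 \cdot 4 \cdot 2 + 8^{3} \cdot 2^{3}\right)^{2} = \left(80 + 512 \cdot 8\right)^{2} = \left(80 + 4096\right)^{2} = 4176^{2} = 17438976$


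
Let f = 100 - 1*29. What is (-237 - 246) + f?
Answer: -412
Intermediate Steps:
f = 71 (f = 100 - 29 = 71)
(-237 - 246) + f = (-237 - 246) + 71 = -483 + 71 = -412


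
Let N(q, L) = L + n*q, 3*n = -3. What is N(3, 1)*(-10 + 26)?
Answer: -32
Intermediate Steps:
n = -1 (n = (1/3)*(-3) = -1)
N(q, L) = L - q
N(3, 1)*(-10 + 26) = (1 - 1*3)*(-10 + 26) = (1 - 3)*16 = -2*16 = -32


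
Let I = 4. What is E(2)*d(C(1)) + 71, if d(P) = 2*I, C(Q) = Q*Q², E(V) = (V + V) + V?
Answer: 119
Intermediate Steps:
E(V) = 3*V (E(V) = 2*V + V = 3*V)
C(Q) = Q³
d(P) = 8 (d(P) = 2*4 = 8)
E(2)*d(C(1)) + 71 = (3*2)*8 + 71 = 6*8 + 71 = 48 + 71 = 119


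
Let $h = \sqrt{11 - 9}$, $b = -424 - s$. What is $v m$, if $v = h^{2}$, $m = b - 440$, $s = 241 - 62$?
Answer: $-2086$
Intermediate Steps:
$s = 179$
$b = -603$ ($b = -424 - 179 = -603$)
$h = \sqrt{2} \approx 1.4142$
$m = -1043$ ($m = -603 - 440 = -1043$)
$v = 2$ ($v = \left(\sqrt{2}\right)^{2} = 2$)
$v m = 2 \left(-1043\right) = -2086$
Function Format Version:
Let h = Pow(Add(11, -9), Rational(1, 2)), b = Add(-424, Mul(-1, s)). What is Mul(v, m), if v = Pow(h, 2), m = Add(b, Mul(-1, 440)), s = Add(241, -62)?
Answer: -2086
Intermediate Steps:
s = 179
b = -603 (b = Add(-424, Mul(-1, 179)) = Add(-424, -179) = -603)
h = Pow(2, Rational(1, 2)) ≈ 1.4142
m = -1043 (m = Add(-603, Mul(-1, 440)) = Add(-603, -440) = -1043)
v = 2 (v = Pow(Pow(2, Rational(1, 2)), 2) = 2)
Mul(v, m) = Mul(2, -1043) = -2086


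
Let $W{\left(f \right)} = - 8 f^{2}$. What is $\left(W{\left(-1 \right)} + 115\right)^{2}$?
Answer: $11449$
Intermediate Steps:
$\left(W{\left(-1 \right)} + 115\right)^{2} = \left(- 8 \left(-1\right)^{2} + 115\right)^{2} = \left(\left(-8\right) 1 + 115\right)^{2} = \left(-8 + 115\right)^{2} = 107^{2} = 11449$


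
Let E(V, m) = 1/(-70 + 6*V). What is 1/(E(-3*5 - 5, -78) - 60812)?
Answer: -190/11554281 ≈ -1.6444e-5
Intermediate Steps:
1/(E(-3*5 - 5, -78) - 60812) = 1/(1/(2*(-35 + 3*(-3*5 - 5))) - 60812) = 1/(1/(2*(-35 + 3*(-15 - 5))) - 60812) = 1/(1/(2*(-35 + 3*(-20))) - 60812) = 1/(1/(2*(-35 - 60)) - 60812) = 1/((½)/(-95) - 60812) = 1/((½)*(-1/95) - 60812) = 1/(-1/190 - 60812) = 1/(-11554281/190) = -190/11554281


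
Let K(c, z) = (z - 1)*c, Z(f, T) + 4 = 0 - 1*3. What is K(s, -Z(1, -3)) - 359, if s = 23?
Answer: -221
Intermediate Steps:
Z(f, T) = -7 (Z(f, T) = -4 + (0 - 1*3) = -4 + (0 - 3) = -4 - 3 = -7)
K(c, z) = c*(-1 + z) (K(c, z) = (-1 + z)*c = c*(-1 + z))
K(s, -Z(1, -3)) - 359 = 23*(-1 - 1*(-7)) - 359 = 23*(-1 + 7) - 359 = 23*6 - 359 = 138 - 359 = -221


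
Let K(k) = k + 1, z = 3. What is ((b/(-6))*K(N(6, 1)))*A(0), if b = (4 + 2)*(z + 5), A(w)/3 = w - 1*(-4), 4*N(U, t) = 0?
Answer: -96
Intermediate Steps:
N(U, t) = 0 (N(U, t) = (1/4)*0 = 0)
A(w) = 12 + 3*w (A(w) = 3*(w - 1*(-4)) = 3*(w + 4) = 3*(4 + w) = 12 + 3*w)
b = 48 (b = (4 + 2)*(3 + 5) = 6*8 = 48)
K(k) = 1 + k
((b/(-6))*K(N(6, 1)))*A(0) = ((48/(-6))*(1 + 0))*(12 + 3*0) = ((48*(-1/6))*1)*(12 + 0) = -8*1*12 = -8*12 = -96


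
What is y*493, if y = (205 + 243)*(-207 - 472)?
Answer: -149966656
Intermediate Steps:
y = -304192 (y = 448*(-679) = -304192)
y*493 = -304192*493 = -149966656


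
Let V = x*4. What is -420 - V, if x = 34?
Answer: -556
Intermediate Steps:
V = 136 (V = 34*4 = 136)
-420 - V = -420 - 1*136 = -420 - 136 = -556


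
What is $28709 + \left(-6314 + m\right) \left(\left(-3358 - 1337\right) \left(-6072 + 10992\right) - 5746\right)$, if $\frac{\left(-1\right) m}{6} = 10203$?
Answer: $1560336748381$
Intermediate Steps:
$m = -61218$ ($m = \left(-6\right) 10203 = -61218$)
$28709 + \left(-6314 + m\right) \left(\left(-3358 - 1337\right) \left(-6072 + 10992\right) - 5746\right) = 28709 + \left(-6314 - 61218\right) \left(\left(-3358 - 1337\right) \left(-6072 + 10992\right) - 5746\right) = 28709 - 67532 \left(\left(-4695\right) 4920 - 5746\right) = 28709 - 67532 \left(-23099400 - 5746\right) = 28709 - -1560336719672 = 28709 + 1560336719672 = 1560336748381$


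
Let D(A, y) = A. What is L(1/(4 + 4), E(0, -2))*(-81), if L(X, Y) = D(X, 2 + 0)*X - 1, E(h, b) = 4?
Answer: 5103/64 ≈ 79.734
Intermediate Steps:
L(X, Y) = -1 + X² (L(X, Y) = X*X - 1 = X² - 1 = -1 + X²)
L(1/(4 + 4), E(0, -2))*(-81) = (-1 + (1/(4 + 4))²)*(-81) = (-1 + (1/8)²)*(-81) = (-1 + (⅛)²)*(-81) = (-1 + 1/64)*(-81) = -63/64*(-81) = 5103/64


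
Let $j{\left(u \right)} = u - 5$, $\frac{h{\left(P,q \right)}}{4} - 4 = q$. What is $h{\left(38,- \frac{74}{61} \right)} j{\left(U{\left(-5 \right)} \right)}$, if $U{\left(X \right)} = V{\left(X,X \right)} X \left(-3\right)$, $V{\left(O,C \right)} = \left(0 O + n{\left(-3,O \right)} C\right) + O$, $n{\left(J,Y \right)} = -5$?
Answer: $\frac{200600}{61} \approx 3288.5$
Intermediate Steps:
$V{\left(O,C \right)} = O - 5 C$ ($V{\left(O,C \right)} = \left(0 O - 5 C\right) + O = \left(0 - 5 C\right) + O = - 5 C + O = O - 5 C$)
$h{\left(P,q \right)} = 16 + 4 q$
$U{\left(X \right)} = 12 X^{2}$ ($U{\left(X \right)} = \left(X - 5 X\right) X \left(-3\right) = - 4 X X \left(-3\right) = - 4 X^{2} \left(-3\right) = 12 X^{2}$)
$j{\left(u \right)} = -5 + u$ ($j{\left(u \right)} = u - 5 = -5 + u$)
$h{\left(38,- \frac{74}{61} \right)} j{\left(U{\left(-5 \right)} \right)} = \left(16 + 4 \left(- \frac{74}{61}\right)\right) \left(-5 + 12 \left(-5\right)^{2}\right) = \left(16 + 4 \left(\left(-74\right) \frac{1}{61}\right)\right) \left(-5 + 12 \cdot 25\right) = \left(16 + 4 \left(- \frac{74}{61}\right)\right) \left(-5 + 300\right) = \left(16 - \frac{296}{61}\right) 295 = \frac{680}{61} \cdot 295 = \frac{200600}{61}$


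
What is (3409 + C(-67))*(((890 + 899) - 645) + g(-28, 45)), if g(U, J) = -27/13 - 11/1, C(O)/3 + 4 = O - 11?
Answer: 46502426/13 ≈ 3.5771e+6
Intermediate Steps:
C(O) = -45 + 3*O (C(O) = -12 + 3*(O - 11) = -12 + 3*(-11 + O) = -12 + (-33 + 3*O) = -45 + 3*O)
g(U, J) = -170/13 (g(U, J) = -27*1/13 - 11*1 = -27/13 - 11 = -170/13)
(3409 + C(-67))*(((890 + 899) - 645) + g(-28, 45)) = (3409 + (-45 + 3*(-67)))*(((890 + 899) - 645) - 170/13) = (3409 + (-45 - 201))*((1789 - 645) - 170/13) = (3409 - 246)*(1144 - 170/13) = 3163*(14702/13) = 46502426/13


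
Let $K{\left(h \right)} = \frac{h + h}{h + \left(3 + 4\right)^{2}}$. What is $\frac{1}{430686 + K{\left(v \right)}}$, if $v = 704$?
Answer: $\frac{753}{324307966} \approx 2.3219 \cdot 10^{-6}$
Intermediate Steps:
$K{\left(h \right)} = \frac{2 h}{49 + h}$ ($K{\left(h \right)} = \frac{2 h}{h + 7^{2}} = \frac{2 h}{h + 49} = \frac{2 h}{49 + h}$)
$\frac{1}{430686 + K{\left(v \right)}} = \frac{1}{430686 + 2 \cdot 704 \frac{1}{49 + 704}} = \frac{1}{430686 + 2 \cdot 704 \cdot \frac{1}{753}} = \frac{1}{430686 + \frac{1408}{753}} = \frac{1}{\frac{324307966}{753}} = \frac{753}{324307966}$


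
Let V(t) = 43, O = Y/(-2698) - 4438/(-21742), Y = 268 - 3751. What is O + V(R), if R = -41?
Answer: 186434107/4189994 ≈ 44.495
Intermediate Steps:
Y = -3483
O = 6264365/4189994 (O = -3483/(-2698) - 4438/(-21742) = -3483*(-1/2698) - 4438*(-1/21742) = 3483/2698 + 317/1553 = 6264365/4189994 ≈ 1.4951)
O + V(R) = 6264365/4189994 + 43 = 186434107/4189994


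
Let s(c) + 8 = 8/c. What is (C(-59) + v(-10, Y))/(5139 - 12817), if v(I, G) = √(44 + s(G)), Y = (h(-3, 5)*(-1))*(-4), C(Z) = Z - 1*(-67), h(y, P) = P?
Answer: -4/3839 - √910/38390 ≈ -0.0018277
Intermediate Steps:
s(c) = -8 + 8/c
C(Z) = 67 + Z (C(Z) = Z + 67 = 67 + Z)
Y = 20 (Y = (5*(-1))*(-4) = -5*(-4) = 20)
v(I, G) = √(36 + 8/G) (v(I, G) = √(44 + (-8 + 8/G)) = √(36 + 8/G))
(C(-59) + v(-10, Y))/(5139 - 12817) = ((67 - 59) + 2*√(9 + 2/20))/(5139 - 12817) = (8 + 2*√(9 + 2*(1/20)))/(-7678) = (8 + 2*√(9 + ⅒))*(-1/7678) = (8 + 2*√(91/10))*(-1/7678) = (8 + 2*(√910/10))*(-1/7678) = (8 + √910/5)*(-1/7678) = -4/3839 - √910/38390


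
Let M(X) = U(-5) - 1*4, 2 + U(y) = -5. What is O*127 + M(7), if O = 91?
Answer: 11546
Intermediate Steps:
U(y) = -7 (U(y) = -2 - 5 = -7)
M(X) = -11 (M(X) = -7 - 1*4 = -7 - 4 = -11)
O*127 + M(7) = 91*127 - 11 = 11557 - 11 = 11546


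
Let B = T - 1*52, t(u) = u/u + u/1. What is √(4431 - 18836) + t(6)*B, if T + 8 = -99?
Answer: -1113 + I*√14405 ≈ -1113.0 + 120.02*I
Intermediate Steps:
T = -107 (T = -8 - 99 = -107)
t(u) = 1 + u (t(u) = 1 + u*1 = 1 + u)
B = -159 (B = -107 - 1*52 = -107 - 52 = -159)
√(4431 - 18836) + t(6)*B = √(4431 - 18836) + (1 + 6)*(-159) = √(-14405) + 7*(-159) = I*√14405 - 1113 = -1113 + I*√14405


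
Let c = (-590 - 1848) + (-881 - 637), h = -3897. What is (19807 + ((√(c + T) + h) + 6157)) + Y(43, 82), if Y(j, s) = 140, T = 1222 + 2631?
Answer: 22207 + I*√103 ≈ 22207.0 + 10.149*I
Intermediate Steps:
T = 3853
c = -3956 (c = -2438 - 1518 = -3956)
(19807 + ((√(c + T) + h) + 6157)) + Y(43, 82) = (19807 + ((√(-3956 + 3853) - 3897) + 6157)) + 140 = (19807 + ((√(-103) - 3897) + 6157)) + 140 = (19807 + ((I*√103 - 3897) + 6157)) + 140 = (19807 + ((-3897 + I*√103) + 6157)) + 140 = (19807 + (2260 + I*√103)) + 140 = (22067 + I*√103) + 140 = 22207 + I*√103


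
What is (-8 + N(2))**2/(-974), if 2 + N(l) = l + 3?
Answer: -25/974 ≈ -0.025667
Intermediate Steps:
N(l) = 1 + l (N(l) = -2 + (l + 3) = -2 + (3 + l) = 1 + l)
(-8 + N(2))**2/(-974) = (-8 + (1 + 2))**2/(-974) = (-8 + 3)**2*(-1/974) = (-5)**2*(-1/974) = 25*(-1/974) = -25/974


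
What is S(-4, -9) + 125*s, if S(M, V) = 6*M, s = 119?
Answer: 14851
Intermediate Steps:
S(-4, -9) + 125*s = 6*(-4) + 125*119 = -24 + 14875 = 14851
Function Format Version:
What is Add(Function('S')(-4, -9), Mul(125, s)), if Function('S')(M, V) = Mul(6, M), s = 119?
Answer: 14851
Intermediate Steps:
Add(Function('S')(-4, -9), Mul(125, s)) = Add(Mul(6, -4), Mul(125, 119)) = Add(-24, 14875) = 14851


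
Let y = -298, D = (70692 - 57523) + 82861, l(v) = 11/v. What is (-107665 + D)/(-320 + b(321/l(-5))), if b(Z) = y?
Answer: 11635/618 ≈ 18.827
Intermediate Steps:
D = 96030 (D = 13169 + 82861 = 96030)
b(Z) = -298
(-107665 + D)/(-320 + b(321/l(-5))) = (-107665 + 96030)/(-320 - 298) = -11635/(-618) = -11635*(-1/618) = 11635/618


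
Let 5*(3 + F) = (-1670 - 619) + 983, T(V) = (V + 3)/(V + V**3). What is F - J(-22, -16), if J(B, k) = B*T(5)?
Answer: -3417/13 ≈ -262.85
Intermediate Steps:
T(V) = (3 + V)/(V + V**3)
F = -1321/5 (F = -3 + ((-1670 - 619) + 983)/5 = -3 + (-2289 + 983)/5 = -3 + (1/5)*(-1306) = -3 - 1306/5 = -1321/5 ≈ -264.20)
J(B, k) = 4*B/65 (J(B, k) = B*((3 + 5)/(5 + 5**3)) = B*(8/(5 + 125)) = B*(8/130) = B*((1/130)*8) = B*(4/65) = 4*B/65)
F - J(-22, -16) = -1321/5 - 4*(-22)/65 = -1321/5 - 1*(-88/65) = -1321/5 + 88/65 = -3417/13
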